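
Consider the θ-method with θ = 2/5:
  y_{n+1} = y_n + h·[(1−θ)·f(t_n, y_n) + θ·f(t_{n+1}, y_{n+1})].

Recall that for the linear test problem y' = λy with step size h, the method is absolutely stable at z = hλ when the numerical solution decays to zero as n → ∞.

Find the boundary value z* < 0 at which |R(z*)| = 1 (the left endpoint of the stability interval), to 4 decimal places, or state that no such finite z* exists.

With y'=λy (z=hλ):
  y_{n+1} = y_n + z·[3/5·y_n + 2/5·y_{n+1}] ⇒ (1 − 2/5z)y_{n+1} = (1 + 3/5z)y_n
  R(z) = (1 + 3/5z)/(1 − 2/5z).

Need |R(x)|<1, x<0.
x=-1.26: |R|=0.1622
R=−1: 1+3/5x = −1+2/5x ⇒ -1/5x=2 ⇒ x=2/(-1/5)=-10.0000
Confirm numerically:
  x=-9.534: |R|=0.98064 <1
  x=-7.744: |R|=0.88989 <1
  x=-7.668: |R|=0.88533 <1
  x=-6.732: |R|=0.82301 <1
  x=-10.561: |R|=1.02148 >1
  x=-10.466: |R|=1.01797 >1
So |R|<1 on (-10.0000, 0).

z* = -10.0000.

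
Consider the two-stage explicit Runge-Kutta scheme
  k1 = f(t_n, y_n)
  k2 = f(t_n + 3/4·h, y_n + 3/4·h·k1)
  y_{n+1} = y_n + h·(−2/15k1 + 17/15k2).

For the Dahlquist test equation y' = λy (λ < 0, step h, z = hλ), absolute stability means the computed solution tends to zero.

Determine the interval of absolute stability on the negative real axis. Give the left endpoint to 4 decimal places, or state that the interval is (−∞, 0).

z∈(-1.1765,0).

With y'=λy (z=hλ):
  k1=λy_n ⇒ h·k1=z·y_n;  k2=λ(1+3/4z)y_n ⇒ h·k2=z(1+3/4z)y_n
  y_{n+1}/y_n = 1 − 2/15z + 17/15z(1+3/4z) = 1 + z + 17/20z²
  Hence R(z) = 1 + z + 17/20z².

Boundary: |R(x)|=1, x<0.
x=-0.77: |R|=0.7340
R=1: x+17/20x²=0 ⇒ x=−20/17=-1.1765; min R=1−1/(4·17/20)=0.7059>−1
Confirm numerically:
  x=-1.121: |R|=0.94714 <1
  x=-1.110: |R|=0.93729 <1
  x=-0.711: |R|=0.71869 <1
  x=-0.605: |R|=0.70612 <1
  x=-1.469: |R|=1.36527 >1
  x=-1.455: |R|=1.34447 >1
  x=-1.227: |R|=1.05270 >1
Stable set (-1.1765, 0).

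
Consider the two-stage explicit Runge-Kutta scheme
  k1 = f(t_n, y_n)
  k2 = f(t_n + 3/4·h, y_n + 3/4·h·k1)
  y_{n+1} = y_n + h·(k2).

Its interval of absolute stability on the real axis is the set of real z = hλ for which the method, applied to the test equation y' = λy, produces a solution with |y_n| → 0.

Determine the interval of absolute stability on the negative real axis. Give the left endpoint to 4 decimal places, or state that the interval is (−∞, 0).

(-1.3333, 0).

With y'=λy (z=hλ):
  k1=λy_n ⇒ h·k1=z·y_n;  k2=λ(1+3/4z)y_n ⇒ h·k2=z(1+3/4z)y_n
  y_{n+1}/y_n = 1 + z(1+3/4z) = 1 + z + 3/4z²
  R(z) = 1 + z + 3/4z².

Find x<0 with |R(x)|<1.
x=-1.7: |R|=1.4675
R=1: x+3/4x²=0 ⇒ x=−4/3=-1.3333; min R=1−1/(4·3/4)=0.6667>−1
Confirm numerically:
  x=-1.095: |R|=0.80427 <1
  x=-0.905: |R|=0.70927 <1
  x=-0.792: |R|=0.67845 <1
  x=-1.618: |R|=1.34544 >1
  x=-1.470: |R|=1.15068 >1
  x=-1.424: |R|=1.09683 >1
Stable set (-1.3333, 0).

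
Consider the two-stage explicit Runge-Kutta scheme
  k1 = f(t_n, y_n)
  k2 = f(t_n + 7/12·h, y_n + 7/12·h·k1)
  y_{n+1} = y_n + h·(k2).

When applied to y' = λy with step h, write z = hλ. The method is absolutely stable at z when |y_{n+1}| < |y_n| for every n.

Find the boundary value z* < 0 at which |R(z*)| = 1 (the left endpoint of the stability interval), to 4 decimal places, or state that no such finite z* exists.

left endpoint -1.7143.

On y'=λy, z=hλ:
  k1=λy_n ⇒ h·k1=z·y_n;  k2=λ(1+7/12z)y_n ⇒ h·k2=z(1+7/12z)y_n
  y_{n+1}/y_n = 1 + z(1+7/12z) = 1 + z + 7/12z²
  Hence R(z) = 1 + z + 7/12z².

Need |R(x)|<1, x<0.
x=-0.89: |R|=0.5721
R=1: x+7/12x²=0 ⇒ x=−12/7=-1.7143; min R=1−1/(4·7/12)=0.5714>−1
Confirm numerically:
  x=-1.366: |R|=0.72247 <1
  x=-1.306: |R|=0.68895 <1
  x=-1.247: |R|=0.66009 <1
  x=-1.028: |R|=0.58846 <1
  x=-2.143: |R|=1.53593 >1
  x=-2.094: |R|=1.46382 >1
  x=-2.091: |R|=1.45950 >1
Stable set (-1.7143, 0).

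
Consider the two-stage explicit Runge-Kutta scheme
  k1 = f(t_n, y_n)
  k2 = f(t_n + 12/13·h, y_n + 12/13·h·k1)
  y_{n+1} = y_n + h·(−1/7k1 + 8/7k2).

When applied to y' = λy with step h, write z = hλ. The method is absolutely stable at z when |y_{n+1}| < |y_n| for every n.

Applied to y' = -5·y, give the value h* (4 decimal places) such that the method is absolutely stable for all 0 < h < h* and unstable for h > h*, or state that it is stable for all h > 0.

(-0.9479,0); λ=-5 ⇒ h* = (91/96)/5 = 0.1896.

On y'=λy, z=hλ:
  k1=λy_n ⇒ h·k1=z·y_n;  k2=λ(1+12/13z)y_n ⇒ h·k2=z(1+12/13z)y_n
  y_{n+1}/y_n = 1 − 1/7z + 8/7z(1+12/13z) = 1 + z + 96/91z²
  so R(z) = 1 + z + 96/91z².

Solve |R(x)|<1 on ℝ⁻.
x=-0.47: |R|=0.7630
R=1: x+96/91x²=0 ⇒ x=−91/96=-0.9479; min R=1−1/(4·96/91)=0.7630>−1
Confirm numerically:
  x=-0.852: |R|=0.91379 <1
  x=-0.743: |R|=0.83938 <1
  x=-0.667: |R|=0.80233 <1
  x=-0.570: |R|=0.77275 <1
  x=-1.519: |R|=1.91514 >1
  x=-1.197: |R|=1.31453 >1
So |R|<1 on (-0.9479, 0).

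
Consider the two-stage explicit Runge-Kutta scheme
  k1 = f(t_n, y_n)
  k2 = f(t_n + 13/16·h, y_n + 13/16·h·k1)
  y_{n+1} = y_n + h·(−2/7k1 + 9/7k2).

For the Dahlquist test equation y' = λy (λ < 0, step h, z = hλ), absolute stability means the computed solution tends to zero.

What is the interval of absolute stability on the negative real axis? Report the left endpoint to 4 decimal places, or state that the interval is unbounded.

z∈(-0.9573,0).

Set f=λy, z=hλ:
  k1=λy_n ⇒ h·k1=z·y_n;  k2=λ(1+13/16z)y_n ⇒ h·k2=z(1+13/16z)y_n
  y_{n+1}/y_n = 1 − 2/7z + 9/7z(1+13/16z) = 1 + z + 117/112z²
  Hence R(z) = 1 + z + 117/112z².

Boundary: |R(x)|=1, x<0.
x=-0.55: |R|=0.7660
R=1: x+117/112x²=0 ⇒ x=−112/117=-0.9573; min R=1−1/(4·117/112)=0.7607>−1
Confirm numerically:
  x=-0.881: |R|=0.92981 <1
  x=-0.846: |R|=0.90167 <1
  x=-0.679: |R|=0.80262 <1
  x=-0.415: |R|=0.76491 <1
  x=-1.526: |R|=1.90663 >1
  x=-1.456: |R|=1.75858 >1
  x=-1.325: |R|=1.50900 >1
So |R|<1 on (-0.9573, 0).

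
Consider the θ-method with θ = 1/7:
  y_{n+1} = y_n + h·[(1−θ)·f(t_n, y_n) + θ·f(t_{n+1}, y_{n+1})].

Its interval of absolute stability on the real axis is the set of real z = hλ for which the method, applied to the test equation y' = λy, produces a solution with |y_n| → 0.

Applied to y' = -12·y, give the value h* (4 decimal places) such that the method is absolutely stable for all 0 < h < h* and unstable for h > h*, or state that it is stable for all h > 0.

(-2.8000,0); λ=-12 ⇒ h* = (14/5)/12 = 0.2333.

Test eqn y'=λy, z=hλ:
  y_{n+1} = y_n + z·[6/7·y_n + 1/7·y_{n+1}] ⇒ (1 − 1/7z)y_{n+1} = (1 + 6/7z)y_n
  ⇒ R(z) = (1 + 6/7z)/(1 − 1/7z).

Boundary: |R(x)|=1, x<0.
x=-1.02: |R|=0.1097
R=−1: 1+6/7x = −1+1/7x ⇒ -5/7x=2 ⇒ x=2/(-5/7)=-2.8000
Confirm numerically:
  x=-2.382: |R|=0.77723 <1
  x=-2.248: |R|=0.70156 <1
  x=-1.734: |R|=0.38974 <1
  x=-3.252: |R|=1.22044 >1
  x=-3.228: |R|=1.20923 >1
So |R|<1 on (-2.8000, 0).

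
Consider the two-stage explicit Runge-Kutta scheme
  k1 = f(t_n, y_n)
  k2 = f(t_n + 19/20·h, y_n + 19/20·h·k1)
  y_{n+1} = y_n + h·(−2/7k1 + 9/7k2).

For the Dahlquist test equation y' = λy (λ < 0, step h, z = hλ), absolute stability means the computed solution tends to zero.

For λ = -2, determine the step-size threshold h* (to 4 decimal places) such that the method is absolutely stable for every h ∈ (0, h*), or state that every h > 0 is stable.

(-0.8187,0); λ=-2 ⇒ h* = (140/171)/2 = 0.4094.

Test eqn y'=λy, z=hλ:
  k1=λy_n ⇒ h·k1=z·y_n;  k2=λ(1+19/20z)y_n ⇒ h·k2=z(1+19/20z)y_n
  y_{n+1}/y_n = 1 − 2/7z + 9/7z(1+19/20z) = 1 + z + 171/140z²
  so R(z) = 1 + z + 171/140z².

Solve |R(x)|<1 on ℝ⁻.
x=-0.69: |R|=0.8915
R=1: x+171/140x²=0 ⇒ x=−140/171=-0.8187; min R=1−1/(4·171/140)=0.7953>−1
Confirm numerically:
  x=-0.732: |R|=0.92247 <1
  x=-0.486: |R|=0.80250 <1
  x=-0.397: |R|=0.79551 <1
  x=-0.381: |R|=0.79630 <1
  x=-1.413: |R|=2.02567 >1
  x=-1.412: |R|=2.02322 >1
  x=-1.287: |R|=1.73614 >1
Interval (-0.8187, 0).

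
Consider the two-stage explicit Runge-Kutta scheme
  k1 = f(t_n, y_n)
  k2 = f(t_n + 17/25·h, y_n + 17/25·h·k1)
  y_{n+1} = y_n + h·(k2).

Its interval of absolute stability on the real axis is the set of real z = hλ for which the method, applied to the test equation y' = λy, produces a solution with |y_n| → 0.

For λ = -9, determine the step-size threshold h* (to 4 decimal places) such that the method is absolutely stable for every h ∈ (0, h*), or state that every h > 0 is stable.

(-1.4706,0); λ=-9 ⇒ h* = (25/17)/9 = 0.1634.

With y'=λy (z=hλ):
  k1=λy_n ⇒ h·k1=z·y_n;  k2=λ(1+17/25z)y_n ⇒ h·k2=z(1+17/25z)y_n
  y_{n+1}/y_n = 1 + z(1+17/25z) = 1 + z + 17/25z²
  Hence R(z) = 1 + z + 17/25z².

Find x<0 with |R(x)|<1.
x=-0.58: |R|=0.6488
R=1: x+17/25x²=0 ⇒ x=−25/17=-1.4706; min R=1−1/(4·17/25)=0.6324>−1
Confirm numerically:
  x=-1.146: |R|=0.74705 <1
  x=-1.083: |R|=0.71456 <1
  x=-1.054: |R|=0.70142 <1
  x=-0.621: |R|=0.64124 <1
  x=-1.940: |R|=1.61925 >1
  x=-1.763: |R|=1.35055 >1
Stable set (-1.4706, 0).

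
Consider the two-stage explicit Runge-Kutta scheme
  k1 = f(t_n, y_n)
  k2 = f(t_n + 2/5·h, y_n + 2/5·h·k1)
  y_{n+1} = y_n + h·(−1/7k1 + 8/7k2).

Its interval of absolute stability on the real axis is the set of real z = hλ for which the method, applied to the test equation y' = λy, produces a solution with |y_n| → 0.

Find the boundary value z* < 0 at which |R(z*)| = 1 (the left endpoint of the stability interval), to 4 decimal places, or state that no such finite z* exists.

left endpoint -2.1875.

Test eqn y'=λy, z=hλ:
  k1=λy_n ⇒ h·k1=z·y_n;  k2=λ(1+2/5z)y_n ⇒ h·k2=z(1+2/5z)y_n
  y_{n+1}/y_n = 1 − 1/7z + 8/7z(1+2/5z) = 1 + z + 16/35z²
  Hence R(z) = 1 + z + 16/35z².

Solve |R(x)|<1 on ℝ⁻.
x=-1.27: |R|=0.4673
R=1: x+16/35x²=0 ⇒ x=−35/16=-2.1875; min R=1−1/(4·16/35)=0.4531>−1
Confirm numerically:
  x=-1.718: |R|=0.63127 <1
  x=-1.556: |R|=0.55081 <1
  x=-1.404: |R|=0.49713 <1
  x=-2.636: |R|=1.54046 >1
  x=-2.585: |R|=1.46973 >1
  x=-2.517: |R|=1.37913 >1
Stable set (-2.1875, 0).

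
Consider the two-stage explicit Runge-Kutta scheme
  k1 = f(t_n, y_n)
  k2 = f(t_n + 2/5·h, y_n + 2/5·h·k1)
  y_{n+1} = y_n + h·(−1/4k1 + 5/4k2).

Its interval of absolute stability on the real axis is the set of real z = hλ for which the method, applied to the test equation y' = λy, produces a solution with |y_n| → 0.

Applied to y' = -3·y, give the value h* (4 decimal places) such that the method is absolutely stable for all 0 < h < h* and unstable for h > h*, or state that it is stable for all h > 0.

(-2.0000,0); λ=-3 ⇒ h* = (2)/3 = 0.6667.

On y'=λy, z=hλ:
  k1=λy_n ⇒ h·k1=z·y_n;  k2=λ(1+2/5z)y_n ⇒ h·k2=z(1+2/5z)y_n
  y_{n+1}/y_n = 1 − 1/4z + 5/4z(1+2/5z) = 1 + z + 1/2z²
  R(z) = 1 + z + 1/2z².

Solve |R(x)|<1 on ℝ⁻.
x=-0.82: |R|=0.5162
R=1: x+1/2x²=0 ⇒ x=−2=-2.0000; min R=1−1/(4·1/2)=0.5000>−1
Confirm numerically:
  x=-1.792: |R|=0.81363 <1
  x=-1.384: |R|=0.57373 <1
  x=-1.155: |R|=0.51201 <1
  x=-2.329: |R|=1.38312 >1
  x=-2.321: |R|=1.37252 >1
Stable set (-2.0000, 0).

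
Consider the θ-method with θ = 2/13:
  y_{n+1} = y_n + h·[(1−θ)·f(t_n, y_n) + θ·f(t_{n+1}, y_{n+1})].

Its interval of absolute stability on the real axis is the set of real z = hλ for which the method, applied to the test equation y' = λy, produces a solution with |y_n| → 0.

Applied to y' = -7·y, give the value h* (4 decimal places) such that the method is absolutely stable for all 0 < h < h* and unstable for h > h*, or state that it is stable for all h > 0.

(-2.8889,0); λ=-7 ⇒ h* = (26/9)/7 = 0.4127.

On y'=λy, z=hλ:
  y_{n+1} = y_n + z·[11/13·y_n + 2/13·y_{n+1}] ⇒ (1 − 2/13z)y_{n+1} = (1 + 11/13z)y_n
  so R(z) = (1 + 11/13z)/(1 − 2/13z).

Need |R(x)|<1, x<0.
x=-1.54: |R|=0.2450
R=−1: 1+11/13x = −1+2/13x ⇒ -9/13x=2 ⇒ x=2/(-9/13)=-2.8889
Confirm numerically:
  x=-2.574: |R|=0.84384 <1
  x=-2.563: |R|=0.83819 <1
  x=-2.086: |R|=0.57920 <1
  x=-1.541: |R|=0.24568 <1
  x=-3.284: |R|=1.18173 >1
  x=-3.070: |R|=1.08516 >1
Interval (-2.8889, 0).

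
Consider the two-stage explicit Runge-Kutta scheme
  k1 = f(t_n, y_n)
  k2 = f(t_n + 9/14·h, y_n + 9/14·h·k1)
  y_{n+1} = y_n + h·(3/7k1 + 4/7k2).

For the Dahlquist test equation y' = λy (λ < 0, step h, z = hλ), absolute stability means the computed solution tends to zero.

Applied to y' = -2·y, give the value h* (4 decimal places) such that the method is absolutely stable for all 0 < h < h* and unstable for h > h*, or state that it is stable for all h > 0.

(-2.7222,0); λ=-2 ⇒ h* = (49/18)/2 = 1.3611.

On y'=λy, z=hλ:
  k1=λy_n ⇒ h·k1=z·y_n;  k2=λ(1+9/14z)y_n ⇒ h·k2=z(1+9/14z)y_n
  y_{n+1}/y_n = 1 + 3/7z + 4/7z(1+9/14z) = 1 + z + 18/49z²
  so R(z) = 1 + z + 18/49z².

Boundary: |R(x)|=1, x<0.
x=-0.65: |R|=0.5052
R=1: x+18/49x²=0 ⇒ x=−49/18=-2.7222; min R=1−1/(4·18/49)=0.3194>−1
Confirm numerically:
  x=-2.417: |R|=0.72900 <1
  x=-1.373: |R|=0.31950 <1
  x=-1.364: |R|=0.31945 <1
  x=-3.097: |R|=1.42637 >1
  x=-3.027: |R|=1.33890 >1
  x=-3.011: |R|=1.31941 >1
Interval (-2.7222, 0).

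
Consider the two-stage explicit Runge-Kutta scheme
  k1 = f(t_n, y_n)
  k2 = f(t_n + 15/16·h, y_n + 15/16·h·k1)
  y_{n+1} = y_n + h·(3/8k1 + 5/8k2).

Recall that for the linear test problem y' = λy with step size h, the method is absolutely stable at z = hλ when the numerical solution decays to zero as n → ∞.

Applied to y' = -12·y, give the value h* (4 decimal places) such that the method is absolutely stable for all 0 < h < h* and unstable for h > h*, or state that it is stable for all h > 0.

Test eqn y'=λy, z=hλ:
  k1=λy_n ⇒ h·k1=z·y_n;  k2=λ(1+15/16z)y_n ⇒ h·k2=z(1+15/16z)y_n
  y_{n+1}/y_n = 1 + 3/8z + 5/8z(1+15/16z) = 1 + z + 75/128z²
  Hence R(z) = 1 + z + 75/128z².

Solve |R(x)|<1 on ℝ⁻.
x=-0.6: |R|=0.6109
R=1: x+75/128x²=0 ⇒ x=−128/75=-1.7067; min R=1−1/(4·75/128)=0.5733>−1
Confirm numerically:
  x=-1.673: |R|=0.96700 <1
  x=-1.438: |R|=0.77363 <1
  x=-1.391: |R|=0.74272 <1
  x=-1.158: |R|=0.62772 <1
  x=-2.246: |R|=1.70977 >1
  x=-2.166: |R|=1.58296 >1
Interval (-1.7067, 0).

(-1.7067,0); λ=-12 ⇒ h* = (128/75)/12 = 0.1422.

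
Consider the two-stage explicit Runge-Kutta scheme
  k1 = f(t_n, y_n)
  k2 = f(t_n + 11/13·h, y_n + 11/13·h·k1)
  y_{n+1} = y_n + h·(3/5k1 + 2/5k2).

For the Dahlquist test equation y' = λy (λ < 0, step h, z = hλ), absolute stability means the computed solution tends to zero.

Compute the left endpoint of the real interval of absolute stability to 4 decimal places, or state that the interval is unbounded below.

left endpoint -2.9545.

On y'=λy, z=hλ:
  k1=λy_n ⇒ h·k1=z·y_n;  k2=λ(1+11/13z)y_n ⇒ h·k2=z(1+11/13z)y_n
  y_{n+1}/y_n = 1 + 3/5z + 2/5z(1+11/13z) = 1 + z + 22/65z²
  so R(z) = 1 + z + 22/65z².

Solve |R(x)|<1 on ℝ⁻.
x=-1.65: |R|=0.2715
R=1: x+22/65x²=0 ⇒ x=−65/22=-2.9545; min R=1−1/(4·22/65)=0.2614>−1
Confirm numerically:
  x=-2.123: |R|=0.40249 <1
  x=-2.116: |R|=0.39945 <1
  x=-1.989: |R|=0.34999 <1
  x=-1.530: |R|=0.26230 <1
  x=-3.550: |R|=1.71546 >1
  x=-3.149: |R|=1.20725 >1
  x=-3.067: |R|=1.11673 >1
Stable set (-2.9545, 0).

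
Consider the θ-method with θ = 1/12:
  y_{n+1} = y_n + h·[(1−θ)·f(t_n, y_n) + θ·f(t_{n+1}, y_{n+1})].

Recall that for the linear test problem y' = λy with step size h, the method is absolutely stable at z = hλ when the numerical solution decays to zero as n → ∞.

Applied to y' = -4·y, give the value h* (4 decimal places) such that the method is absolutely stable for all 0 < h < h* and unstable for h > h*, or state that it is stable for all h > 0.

(-2.4000,0); λ=-4 ⇒ h* = (12/5)/4 = 0.6000.

Set f=λy, z=hλ:
  y_{n+1} = y_n + z·[11/12·y_n + 1/12·y_{n+1}] ⇒ (1 − 1/12z)y_{n+1} = (1 + 11/12z)y_n
  ⇒ R(z) = (1 + 11/12z)/(1 − 1/12z).

Solve |R(x)|<1 on ℝ⁻.
x=-0.51: |R|=0.5108
R=−1: 1+11/12x = −1+1/12x ⇒ -5/6x=2 ⇒ x=2/(-5/6)=-2.4000
Confirm numerically:
  x=-1.805: |R|=0.56900 <1
  x=-1.673: |R|=0.46830 <1
  x=-1.654: |R|=0.45364 <1
  x=-1.240: |R|=0.12387 <1
  x=-2.878: |R|=1.32128 >1
  x=-2.683: |R|=1.19274 >1
  x=-2.427: |R|=1.01871 >1
Stable set (-2.4000, 0).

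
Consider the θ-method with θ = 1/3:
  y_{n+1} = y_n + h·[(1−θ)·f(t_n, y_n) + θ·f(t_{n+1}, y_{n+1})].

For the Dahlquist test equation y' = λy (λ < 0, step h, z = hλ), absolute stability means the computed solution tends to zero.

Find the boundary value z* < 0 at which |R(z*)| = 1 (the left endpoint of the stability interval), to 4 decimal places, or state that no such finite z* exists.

z* = -6.0000.

Set f=λy, z=hλ:
  y_{n+1} = y_n + z·[2/3·y_n + 1/3·y_{n+1}] ⇒ (1 − 1/3z)y_{n+1} = (1 + 2/3z)y_n
  Hence R(z) = (1 + 2/3z)/(1 − 1/3z).

Solve |R(x)|<1 on ℝ⁻.
x=-0.51: |R|=0.5641
R=−1: 1+2/3x = −1+1/3x ⇒ -1/3x=2 ⇒ x=2/(-1/3)=-6.0000
Confirm numerically:
  x=-5.968: |R|=0.99643 <1
  x=-4.621: |R|=0.81905 <1
  x=-3.216: |R|=0.55212 <1
  x=-2.827: |R|=0.45547 <1
  x=-6.599: |R|=1.06240 >1
  x=-6.357: |R|=1.03815 >1
Stable set (-6.0000, 0).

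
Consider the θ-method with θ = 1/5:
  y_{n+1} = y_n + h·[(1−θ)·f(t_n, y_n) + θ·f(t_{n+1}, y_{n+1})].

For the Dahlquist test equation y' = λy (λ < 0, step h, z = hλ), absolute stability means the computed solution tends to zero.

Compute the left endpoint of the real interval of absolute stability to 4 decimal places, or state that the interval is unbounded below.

left endpoint -3.3333.

Test eqn y'=λy, z=hλ:
  y_{n+1} = y_n + z·[4/5·y_n + 1/5·y_{n+1}] ⇒ (1 − 1/5z)y_{n+1} = (1 + 4/5z)y_n
  so R(z) = (1 + 4/5z)/(1 − 1/5z).

Need |R(x)|<1, x<0.
x=-1.07: |R|=0.1186
R=−1: 1+4/5x = −1+1/5x ⇒ -3/5x=2 ⇒ x=2/(-3/5)=-3.3333
Confirm numerically:
  x=-2.215: |R|=0.53500 <1
  x=-2.099: |R|=0.47838 <1
  x=-2.096: |R|=0.47689 <1
  x=-2.062: |R|=0.45993 <1
  x=-3.929: |R|=1.20013 >1
  x=-3.912: |R|=1.19479 >1
  x=-3.758: |R|=1.14547 >1
Interval (-3.3333, 0).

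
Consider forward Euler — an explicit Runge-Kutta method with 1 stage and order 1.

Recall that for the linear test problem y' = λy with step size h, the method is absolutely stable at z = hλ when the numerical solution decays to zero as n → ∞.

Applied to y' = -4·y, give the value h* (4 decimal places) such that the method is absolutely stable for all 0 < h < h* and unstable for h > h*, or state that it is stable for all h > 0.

(-2.0000,0); λ=-4 ⇒ h* = 0.5000.

With y'=λy (z=hλ):
  order 1, 1-stage ⇒ R(z)=1+z
  (e.g. R(-0.69)=0.31000, |R|=0.31000)

Need |R(x)|<1, x<0.
x=-0.69: |R|=0.3100
|R(-2.19)|=1.1900 |R(-1.41)|=0.4100 |R(-0.63)|=0.3700
Bisect:
  x_lo=-2.5814 |R|=1.5814  x_hi=-0.3369 |R|=0.6631
  mid=-1.45919 |R|=0.45919 →hi
  mid=-2.02032 |R|=1.02032 →lo
  mid=-1.73975 |R|=0.73975 →hi
  mid=-1.88004 |R|=0.88004 →hi
  mid=-1.95018 |R|=0.95018 →hi
  mid=-1.98525 |R|=0.98525 →hi
  mid=-2.00278 |R|=1.00278 →lo
  mid=-1.99401 |R|=0.99401 →hi
  ...
  [-2.00004,-1.99991] ⇒ x*=-2.0000
So |R|<1 on (-2.0000, 0).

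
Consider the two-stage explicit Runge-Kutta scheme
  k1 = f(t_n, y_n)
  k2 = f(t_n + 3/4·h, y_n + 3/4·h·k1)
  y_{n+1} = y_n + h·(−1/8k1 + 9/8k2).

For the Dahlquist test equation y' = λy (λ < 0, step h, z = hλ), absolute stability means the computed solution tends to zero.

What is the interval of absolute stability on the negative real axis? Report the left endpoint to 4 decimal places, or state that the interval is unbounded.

z∈(-1.1852,0).

On y'=λy, z=hλ:
  k1=λy_n ⇒ h·k1=z·y_n;  k2=λ(1+3/4z)y_n ⇒ h·k2=z(1+3/4z)y_n
  y_{n+1}/y_n = 1 − 1/8z + 9/8z(1+3/4z) = 1 + z + 27/32z²
  so R(z) = 1 + z + 27/32z².

Solve |R(x)|<1 on ℝ⁻.
x=-1.68: |R|=1.7014
R=1: x+27/32x²=0 ⇒ x=−32/27=-1.1852; min R=1−1/(4·27/32)=0.7037>−1
Confirm numerically:
  x=-0.978: |R|=0.82903 <1
  x=-0.708: |R|=0.71494 <1
  x=-0.635: |R|=0.70522 <1
  x=-0.593: |R|=0.70370 <1
  x=-1.710: |R|=1.75721 >1
  x=-1.482: |R|=1.37115 >1
So |R|<1 on (-1.1852, 0).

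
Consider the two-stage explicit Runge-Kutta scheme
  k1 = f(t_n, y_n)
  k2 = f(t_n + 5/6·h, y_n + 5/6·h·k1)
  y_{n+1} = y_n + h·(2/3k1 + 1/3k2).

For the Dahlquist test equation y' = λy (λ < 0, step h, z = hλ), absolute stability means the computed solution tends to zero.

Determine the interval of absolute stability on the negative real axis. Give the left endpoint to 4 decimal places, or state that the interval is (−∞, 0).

(-3.6000, 0).

Test eqn y'=λy, z=hλ:
  k1=λy_n ⇒ h·k1=z·y_n;  k2=λ(1+5/6z)y_n ⇒ h·k2=z(1+5/6z)y_n
  y_{n+1}/y_n = 1 + 2/3z + 1/3z(1+5/6z) = 1 + z + 5/18z²
  R(z) = 1 + z + 5/18z².

Find x<0 with |R(x)|<1.
x=-0.6: |R|=0.5000
R=1: x+5/18x²=0 ⇒ x=−18/5=-3.6000; min R=1−1/(4·5/18)=0.1000>−1
Confirm numerically:
  x=-3.252: |R|=0.68564 <1
  x=-1.916: |R|=0.10374 <1
  x=-1.617: |R|=0.10930 <1
  x=-3.843: |R|=1.25940 >1
  x=-3.716: |R|=1.11974 >1
Interval (-3.6000, 0).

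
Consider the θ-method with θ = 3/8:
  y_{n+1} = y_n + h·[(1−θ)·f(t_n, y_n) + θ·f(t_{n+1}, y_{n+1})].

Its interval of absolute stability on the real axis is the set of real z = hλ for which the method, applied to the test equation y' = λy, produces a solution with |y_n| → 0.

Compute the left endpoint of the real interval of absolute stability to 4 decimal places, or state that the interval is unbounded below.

left endpoint -8.0000.

On y'=λy, z=hλ:
  y_{n+1} = y_n + z·[5/8·y_n + 3/8·y_{n+1}] ⇒ (1 − 3/8z)y_{n+1} = (1 + 5/8z)y_n
  so R(z) = (1 + 5/8z)/(1 − 3/8z).

Boundary: |R(x)|=1, x<0.
x=-0.47: |R|=0.6004
R=−1: 1+5/8x = −1+3/8x ⇒ -1/4x=2 ⇒ x=2/(-1/4)=-8.0000
Confirm numerically:
  x=-7.778: |R|=0.98583 <1
  x=-5.972: |R|=0.84349 <1
  x=-5.167: |R|=0.75890 <1
  x=-3.792: |R|=0.56565 <1
  x=-8.084: |R|=1.00521 >1
  x=-8.023: |R|=1.00143 >1
Stable set (-8.0000, 0).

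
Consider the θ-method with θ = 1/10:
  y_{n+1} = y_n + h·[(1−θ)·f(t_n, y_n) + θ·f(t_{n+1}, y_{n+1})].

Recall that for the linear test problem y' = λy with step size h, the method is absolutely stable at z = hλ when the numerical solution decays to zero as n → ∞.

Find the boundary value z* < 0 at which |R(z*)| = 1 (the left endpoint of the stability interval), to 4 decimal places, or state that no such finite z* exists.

left endpoint -2.5000.

Test eqn y'=λy, z=hλ:
  y_{n+1} = y_n + z·[9/10·y_n + 1/10·y_{n+1}] ⇒ (1 − 1/10z)y_{n+1} = (1 + 9/10z)y_n
  ⇒ R(z) = (1 + 9/10z)/(1 − 1/10z).

Need |R(x)|<1, x<0.
x=-1.29: |R|=0.1426
R=−1: 1+9/10x = −1+1/10x ⇒ -4/5x=2 ⇒ x=2/(-4/5)=-2.5000
Confirm numerically:
  x=-2.006: |R|=0.67083 <1
  x=-1.914: |R|=0.60651 <1
  x=-1.305: |R|=0.15436 <1
  x=-3.072: |R|=1.35006 >1
  x=-2.830: |R|=1.20577 >1
  x=-2.673: |R|=1.10921 >1
Stable set (-2.5000, 0).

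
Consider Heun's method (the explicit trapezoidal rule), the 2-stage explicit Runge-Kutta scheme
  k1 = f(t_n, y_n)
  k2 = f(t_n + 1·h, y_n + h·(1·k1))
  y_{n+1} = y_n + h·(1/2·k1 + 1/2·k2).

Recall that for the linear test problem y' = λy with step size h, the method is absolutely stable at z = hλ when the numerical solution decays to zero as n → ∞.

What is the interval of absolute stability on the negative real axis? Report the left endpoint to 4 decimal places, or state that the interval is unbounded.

(-2.0000, 0).

Set f=λy, z=hλ:
  order 2, 2-stage ⇒ R(z)=1+z+z^2/2
  (e.g. R(-1.07)=0.50245, |R|=0.50245)

Find x<0 with |R(x)|<1.
x=-1.07: |R|=0.5025
|R(-2.04)|=1.0408 |R(-1)|=0.5000 |R(-0.67)|=0.5544
Bisect:
  x_lo=-2.6898 |R|=1.9277  x_hi=-0.2484 |R|=0.7824
  mid=-1.46911 |R|=0.61003 →hi
  mid=-2.07945 |R|=1.08261 →lo
  mid=-1.77428 |R|=0.79976 →hi
  mid=-1.92687 |R|=0.92954 →hi
  mid=-2.00316 |R|=1.00316 →lo
  mid=-1.96501 |R|=0.96563 →hi
  mid=-1.98409 |R|=0.98421 →hi
  mid=-1.99362 |R|=0.99364 →hi
  mid=-1.99839 |R|=0.99839 →hi
  ...
  [-2.00003,-1.99988] ⇒ x*=-2.0000
So |R|<1 on (-2.0000, 0).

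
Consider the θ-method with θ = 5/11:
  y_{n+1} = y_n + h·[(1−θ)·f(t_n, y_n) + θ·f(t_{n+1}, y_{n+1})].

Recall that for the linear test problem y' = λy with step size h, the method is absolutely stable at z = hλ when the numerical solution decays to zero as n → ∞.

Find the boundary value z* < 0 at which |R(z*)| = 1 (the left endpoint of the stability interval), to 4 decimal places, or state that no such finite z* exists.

Test eqn y'=λy, z=hλ:
  y_{n+1} = y_n + z·[6/11·y_n + 5/11·y_{n+1}] ⇒ (1 − 5/11z)y_{n+1} = (1 + 6/11z)y_n
  R(z) = (1 + 6/11z)/(1 − 5/11z).

Need |R(x)|<1, x<0.
x=-0.72: |R|=0.4575
R=−1: 1+6/11x = −1+5/11x ⇒ -1/11x=2 ⇒ x=2/(-1/11)=-22.0000
Confirm numerically:
  x=-17.499: |R|=0.95430 <1
  x=-16.691: |R|=0.94379 <1
  x=-14.835: |R|=0.91588 <1
  x=-14.249: |R|=0.90576 <1
  x=-22.562: |R|=1.00454 >1
  x=-22.438: |R|=1.00356 >1
Interval (-22.0000, 0).

left endpoint -22.0000.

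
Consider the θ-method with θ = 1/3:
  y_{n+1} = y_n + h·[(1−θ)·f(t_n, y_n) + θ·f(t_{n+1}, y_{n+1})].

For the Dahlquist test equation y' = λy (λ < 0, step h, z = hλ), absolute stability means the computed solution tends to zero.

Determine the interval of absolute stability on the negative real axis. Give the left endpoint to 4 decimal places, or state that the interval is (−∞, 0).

Set f=λy, z=hλ:
  y_{n+1} = y_n + z·[2/3·y_n + 1/3·y_{n+1}] ⇒ (1 − 1/3z)y_{n+1} = (1 + 2/3z)y_n
  Hence R(z) = (1 + 2/3z)/(1 − 1/3z).

Find x<0 with |R(x)|<1.
x=-0.57: |R|=0.5210
R=−1: 1+2/3x = −1+1/3x ⇒ -1/3x=2 ⇒ x=2/(-1/3)=-6.0000
Confirm numerically:
  x=-4.866: |R|=0.85584 <1
  x=-4.436: |R|=0.78967 <1
  x=-3.846: |R|=0.68536 <1
  x=-3.052: |R|=0.51289 <1
  x=-6.374: |R|=1.03990 >1
  x=-6.200: |R|=1.02174 >1
Interval (-6.0000, 0).

z∈(-6.0000,0).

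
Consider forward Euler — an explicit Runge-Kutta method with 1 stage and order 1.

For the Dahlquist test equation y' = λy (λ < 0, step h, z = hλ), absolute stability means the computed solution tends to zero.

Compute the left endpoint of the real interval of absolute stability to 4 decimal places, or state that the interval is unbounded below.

left endpoint -2.0000.

On y'=λy, z=hλ:
  order 1, 1-stage ⇒ R(z)=1+z
  (e.g. R(-1.32)=-0.32000, |R|=0.32000)

Need |R(x)|<1, x<0.
x=-1.32: |R|=0.3200
|R(-2.02)|=1.0200 |R(-1.97)|=0.9700 |R(-1.13)|=0.1300
Bisect:
  x_lo=-2.4483 |R|=1.4483  x_hi=-0.3655 |R|=0.6345
  mid=-1.40691 |R|=0.40691 →hi
  mid=-1.92759 |R|=0.92759 →hi
  mid=-2.18793 |R|=1.18793 →lo
  mid=-2.05776 |R|=1.05776 →lo
  mid=-1.99268 |R|=0.99268 →hi
  mid=-2.02522 |R|=1.02522 →lo
  mid=-2.00895 |R|=1.00895 →lo
  mid=-2.00081 |R|=1.00081 →lo
  mid=-1.99674 |R|=0.99674 →hi
  mid=-1.99878 |R|=0.99878 →hi
  ...
  [-2.00005,-1.99992] ⇒ x*=-2.0000
Stable set (-2.0000, 0).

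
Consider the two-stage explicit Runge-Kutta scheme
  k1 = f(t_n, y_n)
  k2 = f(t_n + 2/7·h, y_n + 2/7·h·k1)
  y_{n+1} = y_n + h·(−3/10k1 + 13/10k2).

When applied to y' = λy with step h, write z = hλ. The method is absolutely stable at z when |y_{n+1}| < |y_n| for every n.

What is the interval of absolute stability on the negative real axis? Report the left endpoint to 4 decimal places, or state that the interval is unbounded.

z∈(-2.6923,0).

With y'=λy (z=hλ):
  k1=λy_n ⇒ h·k1=z·y_n;  k2=λ(1+2/7z)y_n ⇒ h·k2=z(1+2/7z)y_n
  y_{n+1}/y_n = 1 − 3/10z + 13/10z(1+2/7z) = 1 + z + 13/35z²
  R(z) = 1 + z + 13/35z².

Need |R(x)|<1, x<0.
x=-0.85: |R|=0.4184
R=1: x+13/35x²=0 ⇒ x=−35/13=-2.6923; min R=1−1/(4·13/35)=0.3269>−1
Confirm numerically:
  x=-2.173: |R|=0.58086 <1
  x=-1.968: |R|=0.47055 <1
  x=-1.393: |R|=0.32774 <1
  x=-1.123: |R|=0.34542 <1
  x=-3.224: |R|=1.63669 >1
  x=-2.830: |R|=1.14473 >1
  x=-2.775: |R|=1.08523 >1
Stable set (-2.6923, 0).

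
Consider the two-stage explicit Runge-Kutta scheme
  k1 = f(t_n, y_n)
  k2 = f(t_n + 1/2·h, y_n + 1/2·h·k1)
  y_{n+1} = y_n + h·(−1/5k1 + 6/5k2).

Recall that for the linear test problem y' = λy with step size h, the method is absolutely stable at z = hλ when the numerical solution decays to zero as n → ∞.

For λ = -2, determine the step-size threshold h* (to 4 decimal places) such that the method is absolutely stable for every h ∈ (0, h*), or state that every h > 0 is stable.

(-1.6667,0); λ=-2 ⇒ h* = (5/3)/2 = 0.8333.

Set f=λy, z=hλ:
  k1=λy_n ⇒ h·k1=z·y_n;  k2=λ(1+1/2z)y_n ⇒ h·k2=z(1+1/2z)y_n
  y_{n+1}/y_n = 1 − 1/5z + 6/5z(1+1/2z) = 1 + z + 3/5z²
  so R(z) = 1 + z + 3/5z².

Boundary: |R(x)|=1, x<0.
x=-1: |R|=0.6000
R=1: x+3/5x²=0 ⇒ x=−5/3=-1.6667; min R=1−1/(4·3/5)=0.5833>−1
Confirm numerically:
  x=-1.366: |R|=0.75357 <1
  x=-1.195: |R|=0.66181 <1
  x=-1.082: |R|=0.62043 <1
  x=-1.862: |R|=1.21823 >1
  x=-1.755: |R|=1.09301 >1
Stable set (-1.6667, 0).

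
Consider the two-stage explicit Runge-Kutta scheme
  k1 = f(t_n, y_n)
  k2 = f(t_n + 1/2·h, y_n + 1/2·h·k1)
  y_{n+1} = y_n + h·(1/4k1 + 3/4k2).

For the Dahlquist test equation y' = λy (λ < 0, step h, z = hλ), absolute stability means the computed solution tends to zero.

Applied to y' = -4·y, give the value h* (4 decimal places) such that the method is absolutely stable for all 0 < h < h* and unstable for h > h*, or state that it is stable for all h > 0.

Test eqn y'=λy, z=hλ:
  k1=λy_n ⇒ h·k1=z·y_n;  k2=λ(1+1/2z)y_n ⇒ h·k2=z(1+1/2z)y_n
  y_{n+1}/y_n = 1 + 1/4z + 3/4z(1+1/2z) = 1 + z + 3/8z²
  R(z) = 1 + z + 3/8z².

Need |R(x)|<1, x<0.
x=-1.76: |R|=0.4016
R=1: x+3/8x²=0 ⇒ x=−8/3=-2.6667; min R=1−1/(4·3/8)=0.3333>−1
Confirm numerically:
  x=-2.589: |R|=0.92460 <1
  x=-2.221: |R|=0.62882 <1
  x=-1.611: |R|=0.36225 <1
  x=-1.110: |R|=0.35204 <1
  x=-2.797: |R|=1.13670 >1
  x=-2.715: |R|=1.04921 >1
Interval (-2.6667, 0).

(-2.6667,0); λ=-4 ⇒ h* = (8/3)/4 = 0.6667.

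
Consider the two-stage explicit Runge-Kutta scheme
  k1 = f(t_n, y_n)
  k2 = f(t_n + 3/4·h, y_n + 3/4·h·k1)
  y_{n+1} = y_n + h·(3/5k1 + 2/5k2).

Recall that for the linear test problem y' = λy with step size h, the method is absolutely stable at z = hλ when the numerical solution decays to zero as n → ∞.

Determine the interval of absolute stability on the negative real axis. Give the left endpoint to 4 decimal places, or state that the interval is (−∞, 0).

With y'=λy (z=hλ):
  k1=λy_n ⇒ h·k1=z·y_n;  k2=λ(1+3/4z)y_n ⇒ h·k2=z(1+3/4z)y_n
  y_{n+1}/y_n = 1 + 3/5z + 2/5z(1+3/4z) = 1 + z + 3/10z²
  Hence R(z) = 1 + z + 3/10z².

Solve |R(x)|<1 on ℝ⁻.
x=-1.61: |R|=0.1676
R=1: x+3/10x²=0 ⇒ x=−10/3=-3.3333; min R=1−1/(4·3/10)=0.1667>−1
Confirm numerically:
  x=-3.196: |R|=0.86832 <1
  x=-3.033: |R|=0.72673 <1
  x=-2.926: |R|=0.64244 <1
  x=-3.879: |R|=1.63499 >1
  x=-3.420: |R|=1.08892 >1
Stable set (-3.3333, 0).

(-3.3333, 0).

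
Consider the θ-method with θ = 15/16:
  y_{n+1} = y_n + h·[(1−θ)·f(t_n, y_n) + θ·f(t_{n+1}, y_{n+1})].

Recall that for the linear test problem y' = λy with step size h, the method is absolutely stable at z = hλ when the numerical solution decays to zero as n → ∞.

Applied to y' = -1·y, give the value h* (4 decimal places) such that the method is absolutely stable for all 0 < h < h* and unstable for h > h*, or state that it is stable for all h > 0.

Set f=λy, z=hλ:
  y_{n+1} = y_n + z·[1/16·y_n + 15/16·y_{n+1}] ⇒ (1 − 15/16z)y_{n+1} = (1 + 1/16z)y_n
  so R(z) = (1 + 1/16z)/(1 − 15/16z).

Need |R(x)|<1, x<0.
x=-1.34: |R|=0.4061
x=-2: |R|=0.3043
x=-10: |R|=0.0361
x=-100: |R|=0.0554
θ=15/16≥1/2 ⇒ |1+1/16x|<|1−15/16x| ∀x<0 ⇒ interval (−∞,0).

interval (−∞, 0). Any h>0 works for λ=-1.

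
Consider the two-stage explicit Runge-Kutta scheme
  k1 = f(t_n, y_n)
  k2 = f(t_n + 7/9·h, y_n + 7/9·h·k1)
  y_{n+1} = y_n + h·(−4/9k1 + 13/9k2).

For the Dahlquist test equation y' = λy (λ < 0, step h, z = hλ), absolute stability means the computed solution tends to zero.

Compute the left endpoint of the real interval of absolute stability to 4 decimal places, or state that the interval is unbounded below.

Test eqn y'=λy, z=hλ:
  k1=λy_n ⇒ h·k1=z·y_n;  k2=λ(1+7/9z)y_n ⇒ h·k2=z(1+7/9z)y_n
  y_{n+1}/y_n = 1 − 4/9z + 13/9z(1+7/9z) = 1 + z + 91/81z²
  ⇒ R(z) = 1 + z + 91/81z².

Solve |R(x)|<1 on ℝ⁻.
x=-1.24: |R|=1.4874
R=1: x+91/81x²=0 ⇒ x=−81/91=-0.8901; min R=1−1/(4·91/81)=0.7775>−1
Confirm numerically:
  x=-0.669: |R|=0.83382 <1
  x=-0.660: |R|=0.82938 <1
  x=-0.450: |R|=0.77750 <1
  x=-0.422: |R|=0.77807 <1
  x=-1.428: |R|=1.86294 >1
  x=-1.189: |R|=1.39925 >1
  x=-1.025: |R|=1.15533 >1
So |R|<1 on (-0.8901, 0).

left endpoint -0.8901.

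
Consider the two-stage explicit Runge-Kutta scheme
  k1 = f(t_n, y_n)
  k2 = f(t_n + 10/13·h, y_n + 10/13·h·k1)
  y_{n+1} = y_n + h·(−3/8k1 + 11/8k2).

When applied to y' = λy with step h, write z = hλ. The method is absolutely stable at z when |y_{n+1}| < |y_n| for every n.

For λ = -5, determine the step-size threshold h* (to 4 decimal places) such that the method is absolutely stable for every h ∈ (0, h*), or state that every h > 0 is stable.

(-0.9455,0); λ=-5 ⇒ h* = (52/55)/5 = 0.1891.

Test eqn y'=λy, z=hλ:
  k1=λy_n ⇒ h·k1=z·y_n;  k2=λ(1+10/13z)y_n ⇒ h·k2=z(1+10/13z)y_n
  y_{n+1}/y_n = 1 − 3/8z + 11/8z(1+10/13z) = 1 + z + 55/52z²
  R(z) = 1 + z + 55/52z².

Boundary: |R(x)|=1, x<0.
x=-1.64: |R|=2.2048
R=1: x+55/52x²=0 ⇒ x=−52/55=-0.9455; min R=1−1/(4·55/52)=0.7636>−1
Confirm numerically:
  x=-0.925: |R|=0.97999 <1
  x=-0.863: |R|=0.92474 <1
  x=-0.479: |R|=0.76368 <1
  x=-1.184: |R|=1.29873 >1
  x=-1.150: |R|=1.24880 >1
Interval (-0.9455, 0).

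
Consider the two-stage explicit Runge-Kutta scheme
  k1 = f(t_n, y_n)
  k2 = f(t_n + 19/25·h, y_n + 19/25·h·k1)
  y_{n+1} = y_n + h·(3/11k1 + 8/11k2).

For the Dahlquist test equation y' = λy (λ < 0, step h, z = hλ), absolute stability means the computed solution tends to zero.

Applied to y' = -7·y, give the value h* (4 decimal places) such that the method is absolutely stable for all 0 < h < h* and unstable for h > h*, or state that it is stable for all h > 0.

Test eqn y'=λy, z=hλ:
  k1=λy_n ⇒ h·k1=z·y_n;  k2=λ(1+19/25z)y_n ⇒ h·k2=z(1+19/25z)y_n
  y_{n+1}/y_n = 1 + 3/11z + 8/11z(1+19/25z) = 1 + z + 152/275z²
  Hence R(z) = 1 + z + 152/275z².

Solve |R(x)|<1 on ℝ⁻.
x=-1.56: |R|=0.7851
R=1: x+152/275x²=0 ⇒ x=−275/152=-1.8092; min R=1−1/(4·152/275)=0.5477>−1
Confirm numerically:
  x=-1.449: |R|=0.71151 <1
  x=-1.281: |R|=0.62600 <1
  x=-1.174: |R|=0.58781 <1
  x=-0.814: |R|=0.55223 <1
  x=-2.296: |R|=1.61777 >1
  x=-1.957: |R|=1.15986 >1
Interval (-1.8092, 0).

(-1.8092,0); λ=-7 ⇒ h* = (275/152)/7 = 0.2585.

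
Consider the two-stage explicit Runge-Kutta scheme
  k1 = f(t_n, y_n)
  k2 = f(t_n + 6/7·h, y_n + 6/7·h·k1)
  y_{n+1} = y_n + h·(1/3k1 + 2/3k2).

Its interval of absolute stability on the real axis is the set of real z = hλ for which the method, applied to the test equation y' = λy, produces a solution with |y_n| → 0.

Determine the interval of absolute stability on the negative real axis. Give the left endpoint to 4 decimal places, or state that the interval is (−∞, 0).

z∈(-1.7500,0).

Test eqn y'=λy, z=hλ:
  k1=λy_n ⇒ h·k1=z·y_n;  k2=λ(1+6/7z)y_n ⇒ h·k2=z(1+6/7z)y_n
  y_{n+1}/y_n = 1 + 1/3z + 2/3z(1+6/7z) = 1 + z + 4/7z²
  so R(z) = 1 + z + 4/7z².

Need |R(x)|<1, x<0.
x=-1.28: |R|=0.6562
R=1: x+4/7x²=0 ⇒ x=−7/4=-1.7500; min R=1−1/(4·4/7)=0.5625>−1
Confirm numerically:
  x=-1.607: |R|=0.86869 <1
  x=-1.600: |R|=0.86286 <1
  x=-1.497: |R|=0.78358 <1
  x=-1.150: |R|=0.60571 <1
  x=-2.306: |R|=1.73265 >1
  x=-2.019: |R|=1.31035 >1
  x=-1.872: |R|=1.13051 >1
So |R|<1 on (-1.7500, 0).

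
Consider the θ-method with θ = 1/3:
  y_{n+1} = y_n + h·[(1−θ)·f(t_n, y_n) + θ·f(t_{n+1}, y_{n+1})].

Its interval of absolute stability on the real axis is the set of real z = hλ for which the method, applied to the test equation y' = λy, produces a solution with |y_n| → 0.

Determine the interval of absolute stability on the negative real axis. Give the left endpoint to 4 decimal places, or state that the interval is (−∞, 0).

z∈(-6.0000,0).

Test eqn y'=λy, z=hλ:
  y_{n+1} = y_n + z·[2/3·y_n + 1/3·y_{n+1}] ⇒ (1 − 1/3z)y_{n+1} = (1 + 2/3z)y_n
  so R(z) = (1 + 2/3z)/(1 − 1/3z).

Solve |R(x)|<1 on ℝ⁻.
x=-0.56: |R|=0.5281
R=−1: 1+2/3x = −1+1/3x ⇒ -1/3x=2 ⇒ x=2/(-1/3)=-6.0000
Confirm numerically:
  x=-5.641: |R|=0.95845 <1
  x=-5.084: |R|=0.88669 <1
  x=-4.783: |R|=0.84363 <1
  x=-3.185: |R|=0.54487 <1
  x=-6.590: |R|=1.06152 >1
  x=-6.200: |R|=1.02174 >1
  x=-6.100: |R|=1.01099 >1
So |R|<1 on (-6.0000, 0).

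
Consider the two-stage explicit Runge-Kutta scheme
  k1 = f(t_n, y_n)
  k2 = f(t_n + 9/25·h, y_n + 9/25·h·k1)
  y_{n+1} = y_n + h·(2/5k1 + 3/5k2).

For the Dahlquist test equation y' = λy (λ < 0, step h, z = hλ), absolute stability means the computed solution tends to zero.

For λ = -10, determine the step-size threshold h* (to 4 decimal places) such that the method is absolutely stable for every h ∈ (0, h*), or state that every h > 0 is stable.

On y'=λy, z=hλ:
  k1=λy_n ⇒ h·k1=z·y_n;  k2=λ(1+9/25z)y_n ⇒ h·k2=z(1+9/25z)y_n
  y_{n+1}/y_n = 1 + 2/5z + 3/5z(1+9/25z) = 1 + z + 27/125z²
  so R(z) = 1 + z + 27/125z².

Find x<0 with |R(x)|<1.
x=-1.42: |R|=0.0155
R=1: x+27/125x²=0 ⇒ x=−125/27=-4.6296; min R=1−1/(4·27/125)=-0.1574>−1
Confirm numerically:
  x=-3.597: |R|=0.19770 <1
  x=-2.756: |R|=0.11536 <1
  x=-2.463: |R|=0.15266 <1
  x=-1.918: |R|=0.12340 <1
  x=-5.071: |R|=1.48345 >1
  x=-4.935: |R|=1.32551 >1
  x=-4.675: |R|=1.04582 >1
Stable set (-4.6296, 0).

(-4.6296,0); λ=-10 ⇒ h* = (125/27)/10 = 0.4630.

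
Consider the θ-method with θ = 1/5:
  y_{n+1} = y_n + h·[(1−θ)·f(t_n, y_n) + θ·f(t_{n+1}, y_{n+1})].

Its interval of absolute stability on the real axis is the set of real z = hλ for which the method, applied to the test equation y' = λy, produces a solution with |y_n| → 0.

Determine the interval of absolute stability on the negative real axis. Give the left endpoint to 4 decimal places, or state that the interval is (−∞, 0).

(-3.3333, 0).

On y'=λy, z=hλ:
  y_{n+1} = y_n + z·[4/5·y_n + 1/5·y_{n+1}] ⇒ (1 − 1/5z)y_{n+1} = (1 + 4/5z)y_n
  Hence R(z) = (1 + 4/5z)/(1 − 1/5z).

Need |R(x)|<1, x<0.
x=-1.52: |R|=0.1656
R=−1: 1+4/5x = −1+1/5x ⇒ -3/5x=2 ⇒ x=2/(-3/5)=-3.3333
Confirm numerically:
  x=-2.057: |R|=0.45742 <1
  x=-1.786: |R|=0.31594 <1
  x=-1.517: |R|=0.16388 <1
  x=-3.933: |R|=1.20139 >1
  x=-3.506: |R|=1.06090 >1
  x=-3.418: |R|=1.03017 >1
Stable set (-3.3333, 0).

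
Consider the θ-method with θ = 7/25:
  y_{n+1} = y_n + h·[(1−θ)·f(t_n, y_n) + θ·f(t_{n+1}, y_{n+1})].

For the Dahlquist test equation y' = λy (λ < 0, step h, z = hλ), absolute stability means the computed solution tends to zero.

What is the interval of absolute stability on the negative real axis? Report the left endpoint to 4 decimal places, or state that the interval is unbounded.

(-4.5455, 0).

On y'=λy, z=hλ:
  y_{n+1} = y_n + z·[18/25·y_n + 7/25·y_{n+1}] ⇒ (1 − 7/25z)y_{n+1} = (1 + 18/25z)y_n
  R(z) = (1 + 18/25z)/(1 − 7/25z).

Solve |R(x)|<1 on ℝ⁻.
x=-0.32: |R|=0.7063
R=−1: 1+18/25x = −1+7/25x ⇒ -11/25x=2 ⇒ x=2/(-11/25)=-4.5455
Confirm numerically:
  x=-4.485: |R|=0.98821 <1
  x=-4.224: |R|=0.93520 <1
  x=-3.814: |R|=0.84437 <1
  x=-2.394: |R|=0.43326 <1
  x=-4.778: |R|=1.04377 >1
  x=-4.737: |R|=1.03623 >1
Interval (-4.5455, 0).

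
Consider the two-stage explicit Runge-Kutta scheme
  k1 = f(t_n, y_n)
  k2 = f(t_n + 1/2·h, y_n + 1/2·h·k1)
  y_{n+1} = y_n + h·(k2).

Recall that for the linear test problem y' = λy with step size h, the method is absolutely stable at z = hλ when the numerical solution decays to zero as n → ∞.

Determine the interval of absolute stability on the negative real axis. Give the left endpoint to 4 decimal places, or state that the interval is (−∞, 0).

Test eqn y'=λy, z=hλ:
  k1=λy_n ⇒ h·k1=z·y_n;  k2=λ(1+1/2z)y_n ⇒ h·k2=z(1+1/2z)y_n
  y_{n+1}/y_n = 1 + z(1+1/2z) = 1 + z + 1/2z²
  so R(z) = 1 + z + 1/2z².

Boundary: |R(x)|=1, x<0.
x=-1.5: |R|=0.6250
R=1: x+1/2x²=0 ⇒ x=−2=-2.0000; min R=1−1/(4·1/2)=0.5000>−1
Confirm numerically:
  x=-1.745: |R|=0.77751 <1
  x=-0.954: |R|=0.50106 <1
  x=-0.880: |R|=0.50720 <1
  x=-2.456: |R|=1.55997 >1
  x=-2.178: |R|=1.19384 >1
  x=-2.023: |R|=1.02326 >1
Stable set (-2.0000, 0).

z∈(-2.0000,0).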